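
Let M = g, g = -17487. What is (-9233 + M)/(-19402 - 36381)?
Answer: 26720/55783 ≈ 0.47900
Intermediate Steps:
M = -17487
(-9233 + M)/(-19402 - 36381) = (-9233 - 17487)/(-19402 - 36381) = -26720/(-55783) = -26720*(-1/55783) = 26720/55783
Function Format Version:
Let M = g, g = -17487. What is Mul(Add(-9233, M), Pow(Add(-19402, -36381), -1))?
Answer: Rational(26720, 55783) ≈ 0.47900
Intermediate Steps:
M = -17487
Mul(Add(-9233, M), Pow(Add(-19402, -36381), -1)) = Mul(Add(-9233, -17487), Pow(Add(-19402, -36381), -1)) = Mul(-26720, Pow(-55783, -1)) = Mul(-26720, Rational(-1, 55783)) = Rational(26720, 55783)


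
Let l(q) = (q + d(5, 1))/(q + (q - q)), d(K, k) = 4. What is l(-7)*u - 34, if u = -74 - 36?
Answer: -568/7 ≈ -81.143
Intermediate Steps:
l(q) = (4 + q)/q (l(q) = (q + 4)/(q + (q - q)) = (4 + q)/(q + 0) = (4 + q)/q)
u = -110
l(-7)*u - 34 = ((4 - 7)/(-7))*(-110) - 34 = -⅐*(-3)*(-110) - 34 = (3/7)*(-110) - 34 = -330/7 - 34 = -568/7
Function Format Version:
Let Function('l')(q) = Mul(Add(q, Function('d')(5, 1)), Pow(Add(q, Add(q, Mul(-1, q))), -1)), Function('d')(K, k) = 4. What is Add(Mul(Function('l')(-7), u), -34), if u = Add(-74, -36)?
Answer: Rational(-568, 7) ≈ -81.143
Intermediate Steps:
Function('l')(q) = Mul(Pow(q, -1), Add(4, q)) (Function('l')(q) = Mul(Add(q, 4), Pow(Add(q, Add(q, Mul(-1, q))), -1)) = Mul(Add(4, q), Pow(Add(q, 0), -1)) = Mul(Add(4, q), Pow(q, -1)) = Mul(Pow(q, -1), Add(4, q)))
u = -110
Add(Mul(Function('l')(-7), u), -34) = Add(Mul(Mul(Pow(-7, -1), Add(4, -7)), -110), -34) = Add(Mul(Mul(Rational(-1, 7), -3), -110), -34) = Add(Mul(Rational(3, 7), -110), -34) = Add(Rational(-330, 7), -34) = Rational(-568, 7)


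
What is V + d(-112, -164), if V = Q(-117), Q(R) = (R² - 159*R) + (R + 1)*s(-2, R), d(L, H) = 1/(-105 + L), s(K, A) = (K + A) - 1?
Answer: 10028003/217 ≈ 46212.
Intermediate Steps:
s(K, A) = -1 + A + K (s(K, A) = (A + K) - 1 = -1 + A + K)
Q(R) = R² - 159*R + (1 + R)*(-3 + R) (Q(R) = (R² - 159*R) + (R + 1)*(-1 + R - 2) = (R² - 159*R) + (1 + R)*(-3 + R) = R² - 159*R + (1 + R)*(-3 + R))
V = 46212 (V = -3 - 161*(-117) + 2*(-117)² = -3 + 18837 + 2*13689 = -3 + 18837 + 27378 = 46212)
V + d(-112, -164) = 46212 + 1/(-105 - 112) = 46212 + 1/(-217) = 46212 - 1/217 = 10028003/217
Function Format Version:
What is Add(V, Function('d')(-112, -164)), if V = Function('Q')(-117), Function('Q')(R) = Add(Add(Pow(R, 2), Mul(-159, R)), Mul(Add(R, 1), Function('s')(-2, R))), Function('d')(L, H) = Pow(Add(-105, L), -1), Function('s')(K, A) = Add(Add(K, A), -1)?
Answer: Rational(10028003, 217) ≈ 46212.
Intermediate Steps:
Function('s')(K, A) = Add(-1, A, K) (Function('s')(K, A) = Add(Add(A, K), -1) = Add(-1, A, K))
Function('Q')(R) = Add(Pow(R, 2), Mul(-159, R), Mul(Add(1, R), Add(-3, R))) (Function('Q')(R) = Add(Add(Pow(R, 2), Mul(-159, R)), Mul(Add(R, 1), Add(-1, R, -2))) = Add(Add(Pow(R, 2), Mul(-159, R)), Mul(Add(1, R), Add(-3, R))) = Add(Pow(R, 2), Mul(-159, R), Mul(Add(1, R), Add(-3, R))))
V = 46212 (V = Add(-3, Mul(-161, -117), Mul(2, Pow(-117, 2))) = Add(-3, 18837, Mul(2, 13689)) = Add(-3, 18837, 27378) = 46212)
Add(V, Function('d')(-112, -164)) = Add(46212, Pow(Add(-105, -112), -1)) = Add(46212, Pow(-217, -1)) = Add(46212, Rational(-1, 217)) = Rational(10028003, 217)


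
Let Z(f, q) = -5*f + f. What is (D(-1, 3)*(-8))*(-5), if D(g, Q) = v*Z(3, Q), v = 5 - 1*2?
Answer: -1440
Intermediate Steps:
v = 3 (v = 5 - 2 = 3)
Z(f, q) = -4*f
D(g, Q) = -36 (D(g, Q) = 3*(-4*3) = 3*(-12) = -36)
(D(-1, 3)*(-8))*(-5) = -36*(-8)*(-5) = 288*(-5) = -1440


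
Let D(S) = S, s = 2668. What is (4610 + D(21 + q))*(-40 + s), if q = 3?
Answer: 12178152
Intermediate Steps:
(4610 + D(21 + q))*(-40 + s) = (4610 + (21 + 3))*(-40 + 2668) = (4610 + 24)*2628 = 4634*2628 = 12178152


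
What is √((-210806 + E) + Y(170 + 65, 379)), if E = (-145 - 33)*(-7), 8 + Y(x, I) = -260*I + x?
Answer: I*√307873 ≈ 554.86*I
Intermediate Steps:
Y(x, I) = -8 + x - 260*I (Y(x, I) = -8 + (-260*I + x) = -8 + (x - 260*I) = -8 + x - 260*I)
E = 1246 (E = -178*(-7) = 1246)
√((-210806 + E) + Y(170 + 65, 379)) = √((-210806 + 1246) + (-8 + (170 + 65) - 260*379)) = √(-209560 + (-8 + 235 - 98540)) = √(-209560 - 98313) = √(-307873) = I*√307873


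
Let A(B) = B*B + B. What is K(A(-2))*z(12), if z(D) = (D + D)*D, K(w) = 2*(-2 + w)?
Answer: 0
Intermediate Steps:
A(B) = B + B**2 (A(B) = B**2 + B = B + B**2)
K(w) = -4 + 2*w
z(D) = 2*D**2 (z(D) = (2*D)*D = 2*D**2)
K(A(-2))*z(12) = (-4 + 2*(-2*(1 - 2)))*(2*12**2) = (-4 + 2*(-2*(-1)))*(2*144) = (-4 + 2*2)*288 = (-4 + 4)*288 = 0*288 = 0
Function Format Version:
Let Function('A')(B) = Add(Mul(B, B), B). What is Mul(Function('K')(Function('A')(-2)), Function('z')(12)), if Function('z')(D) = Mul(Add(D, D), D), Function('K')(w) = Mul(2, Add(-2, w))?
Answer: 0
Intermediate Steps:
Function('A')(B) = Add(B, Pow(B, 2)) (Function('A')(B) = Add(Pow(B, 2), B) = Add(B, Pow(B, 2)))
Function('K')(w) = Add(-4, Mul(2, w))
Function('z')(D) = Mul(2, Pow(D, 2)) (Function('z')(D) = Mul(Mul(2, D), D) = Mul(2, Pow(D, 2)))
Mul(Function('K')(Function('A')(-2)), Function('z')(12)) = Mul(Add(-4, Mul(2, Mul(-2, Add(1, -2)))), Mul(2, Pow(12, 2))) = Mul(Add(-4, Mul(2, Mul(-2, -1))), Mul(2, 144)) = Mul(Add(-4, Mul(2, 2)), 288) = Mul(Add(-4, 4), 288) = Mul(0, 288) = 0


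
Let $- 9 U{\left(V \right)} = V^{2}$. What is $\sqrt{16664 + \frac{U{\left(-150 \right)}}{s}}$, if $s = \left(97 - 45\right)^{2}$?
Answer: $\frac{\sqrt{11264239}}{26} \approx 129.09$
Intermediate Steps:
$U{\left(V \right)} = - \frac{V^{2}}{9}$
$s = 2704$ ($s = 52^{2} = 2704$)
$\sqrt{16664 + \frac{U{\left(-150 \right)}}{s}} = \sqrt{16664 + \frac{\left(- \frac{1}{9}\right) \left(-150\right)^{2}}{2704}} = \sqrt{16664 + \left(- \frac{1}{9}\right) 22500 \cdot \frac{1}{2704}} = \sqrt{16664 - \frac{625}{676}} = \sqrt{\frac{11264239}{676}} = \frac{\sqrt{11264239}}{26}$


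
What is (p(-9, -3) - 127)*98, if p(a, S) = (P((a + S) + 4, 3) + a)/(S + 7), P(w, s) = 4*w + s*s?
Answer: -13230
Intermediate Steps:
P(w, s) = s² + 4*w (P(w, s) = 4*w + s² = s² + 4*w)
p(a, S) = (25 + 4*S + 5*a)/(7 + S) (p(a, S) = ((3² + 4*((a + S) + 4)) + a)/(S + 7) = ((9 + 4*((S + a) + 4)) + a)/(7 + S) = ((9 + 4*(4 + S + a)) + a)/(7 + S) = ((9 + (16 + 4*S + 4*a)) + a)/(7 + S) = ((25 + 4*S + 4*a) + a)/(7 + S) = (25 + 4*S + 5*a)/(7 + S))
(p(-9, -3) - 127)*98 = ((25 + 4*(-3) + 5*(-9))/(7 - 3) - 127)*98 = ((25 - 12 - 45)/4 - 127)*98 = ((¼)*(-32) - 127)*98 = (-8 - 127)*98 = -135*98 = -13230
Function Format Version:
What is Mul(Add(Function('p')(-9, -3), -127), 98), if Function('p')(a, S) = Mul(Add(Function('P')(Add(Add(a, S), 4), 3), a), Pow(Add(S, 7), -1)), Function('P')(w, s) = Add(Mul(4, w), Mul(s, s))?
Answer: -13230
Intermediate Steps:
Function('P')(w, s) = Add(Pow(s, 2), Mul(4, w)) (Function('P')(w, s) = Add(Mul(4, w), Pow(s, 2)) = Add(Pow(s, 2), Mul(4, w)))
Function('p')(a, S) = Mul(Pow(Add(7, S), -1), Add(25, Mul(4, S), Mul(5, a))) (Function('p')(a, S) = Mul(Add(Add(Pow(3, 2), Mul(4, Add(Add(a, S), 4))), a), Pow(Add(S, 7), -1)) = Mul(Add(Add(9, Mul(4, Add(Add(S, a), 4))), a), Pow(Add(7, S), -1)) = Mul(Add(Add(9, Mul(4, Add(4, S, a))), a), Pow(Add(7, S), -1)) = Mul(Add(Add(9, Add(16, Mul(4, S), Mul(4, a))), a), Pow(Add(7, S), -1)) = Mul(Add(Add(25, Mul(4, S), Mul(4, a)), a), Pow(Add(7, S), -1)) = Mul(Add(25, Mul(4, S), Mul(5, a)), Pow(Add(7, S), -1)) = Mul(Pow(Add(7, S), -1), Add(25, Mul(4, S), Mul(5, a))))
Mul(Add(Function('p')(-9, -3), -127), 98) = Mul(Add(Mul(Pow(Add(7, -3), -1), Add(25, Mul(4, -3), Mul(5, -9))), -127), 98) = Mul(Add(Mul(Pow(4, -1), Add(25, -12, -45)), -127), 98) = Mul(Add(Mul(Rational(1, 4), -32), -127), 98) = Mul(Add(-8, -127), 98) = Mul(-135, 98) = -13230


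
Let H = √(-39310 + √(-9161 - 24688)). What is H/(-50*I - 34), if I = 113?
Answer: -√(-39310 + 3*I*√3761)/5684 ≈ -8.1627e-5 - 0.034882*I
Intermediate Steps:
H = √(-39310 + 3*I*√3761) (H = √(-39310 + √(-33849)) = √(-39310 + 3*I*√3761) ≈ 0.464 + 198.27*I)
H/(-50*I - 34) = √(-39310 + 3*I*√3761)/(-50*113 - 34) = √(-39310 + 3*I*√3761)/(-5650 - 34) = √(-39310 + 3*I*√3761)/(-5684) = √(-39310 + 3*I*√3761)*(-1/5684) = -√(-39310 + 3*I*√3761)/5684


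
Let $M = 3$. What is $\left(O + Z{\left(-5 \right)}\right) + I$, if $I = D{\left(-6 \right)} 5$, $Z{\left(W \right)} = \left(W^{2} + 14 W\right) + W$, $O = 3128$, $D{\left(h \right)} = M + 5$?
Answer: $3118$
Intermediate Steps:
$D{\left(h \right)} = 8$ ($D{\left(h \right)} = 3 + 5 = 8$)
$Z{\left(W \right)} = W^{2} + 15 W$
$I = 40$ ($I = 8 \cdot 5 = 40$)
$\left(O + Z{\left(-5 \right)}\right) + I = \left(3128 - 5 \left(15 - 5\right)\right) + 40 = \left(3128 - 50\right) + 40 = 3078 + 40 = 3118$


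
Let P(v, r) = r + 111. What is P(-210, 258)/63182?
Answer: 369/63182 ≈ 0.0058403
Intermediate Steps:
P(v, r) = 111 + r
P(-210, 258)/63182 = (111 + 258)/63182 = 369*(1/63182) = 369/63182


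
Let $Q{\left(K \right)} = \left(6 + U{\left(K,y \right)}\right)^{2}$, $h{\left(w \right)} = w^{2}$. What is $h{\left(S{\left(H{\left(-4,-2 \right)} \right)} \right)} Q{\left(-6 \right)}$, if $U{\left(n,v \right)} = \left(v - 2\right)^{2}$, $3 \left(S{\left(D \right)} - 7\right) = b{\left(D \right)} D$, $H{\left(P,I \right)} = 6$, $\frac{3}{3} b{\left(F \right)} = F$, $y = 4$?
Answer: $36100$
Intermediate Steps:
$b{\left(F \right)} = F$
$S{\left(D \right)} = 7 + \frac{D^{2}}{3}$ ($S{\left(D \right)} = 7 + \frac{D D}{3} = 7 + \frac{D^{2}}{3}$)
$U{\left(n,v \right)} = \left(-2 + v\right)^{2}$
$Q{\left(K \right)} = 100$ ($Q{\left(K \right)} = \left(6 + \left(-2 + 4\right)^{2}\right)^{2} = \left(6 + 2^{2}\right)^{2} = \left(6 + 4\right)^{2} = 10^{2} = 100$)
$h{\left(S{\left(H{\left(-4,-2 \right)} \right)} \right)} Q{\left(-6 \right)} = \left(7 + \frac{6^{2}}{3}\right)^{2} \cdot 100 = \left(7 + \frac{1}{3} \cdot 36\right)^{2} \cdot 100 = \left(7 + 12\right)^{2} \cdot 100 = 19^{2} \cdot 100 = 361 \cdot 100 = 36100$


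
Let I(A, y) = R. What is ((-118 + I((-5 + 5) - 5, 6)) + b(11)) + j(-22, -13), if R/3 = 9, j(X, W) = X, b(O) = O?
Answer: -102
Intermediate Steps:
R = 27 (R = 3*9 = 27)
I(A, y) = 27
((-118 + I((-5 + 5) - 5, 6)) + b(11)) + j(-22, -13) = ((-118 + 27) + 11) - 22 = (-91 + 11) - 22 = -80 - 22 = -102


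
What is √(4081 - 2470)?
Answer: 3*√179 ≈ 40.137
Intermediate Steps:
√(4081 - 2470) = √1611 = 3*√179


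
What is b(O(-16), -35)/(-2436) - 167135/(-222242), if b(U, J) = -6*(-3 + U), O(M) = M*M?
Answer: 31021009/22557563 ≈ 1.3752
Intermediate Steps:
O(M) = M²
b(U, J) = 18 - 6*U
b(O(-16), -35)/(-2436) - 167135/(-222242) = (18 - 6*(-16)²)/(-2436) - 167135/(-222242) = (18 - 6*256)*(-1/2436) - 167135*(-1/222242) = (18 - 1536)*(-1/2436) + 167135/222242 = -1518*(-1/2436) + 167135/222242 = 253/406 + 167135/222242 = 31021009/22557563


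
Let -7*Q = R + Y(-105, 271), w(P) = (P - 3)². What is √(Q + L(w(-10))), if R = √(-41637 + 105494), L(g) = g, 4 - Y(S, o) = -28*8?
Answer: √(6685 - 7*√63857)/7 ≈ 10.016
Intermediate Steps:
w(P) = (-3 + P)²
Y(S, o) = 228 (Y(S, o) = 4 - (-28)*8 = 4 - 1*(-224) = 4 + 224 = 228)
R = √63857 ≈ 252.70
Q = -228/7 - √63857/7 (Q = -(√63857 + 228)/7 = -(228 + √63857)/7 = -228/7 - √63857/7 ≈ -68.671)
√(Q + L(w(-10))) = √((-228/7 - √63857/7) + (-3 - 10)²) = √((-228/7 - √63857/7) + (-13)²) = √((-228/7 - √63857/7) + 169) = √(955/7 - √63857/7)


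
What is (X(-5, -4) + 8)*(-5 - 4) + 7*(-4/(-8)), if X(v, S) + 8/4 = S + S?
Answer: 43/2 ≈ 21.500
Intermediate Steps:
X(v, S) = -2 + 2*S (X(v, S) = -2 + (S + S) = -2 + 2*S)
(X(-5, -4) + 8)*(-5 - 4) + 7*(-4/(-8)) = ((-2 + 2*(-4)) + 8)*(-5 - 4) + 7*(-4/(-8)) = ((-2 - 8) + 8)*(-9) + 7*(-4*(-⅛)) = (-10 + 8)*(-9) + 7*(½) = -2*(-9) + 7/2 = 18 + 7/2 = 43/2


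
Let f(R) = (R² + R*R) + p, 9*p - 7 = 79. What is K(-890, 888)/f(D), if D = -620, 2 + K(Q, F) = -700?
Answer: -3159/3459643 ≈ -0.00091310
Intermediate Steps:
p = 86/9 (p = 7/9 + (⅑)*79 = 7/9 + 79/9 = 86/9 ≈ 9.5556)
K(Q, F) = -702 (K(Q, F) = -2 - 700 = -702)
f(R) = 86/9 + 2*R² (f(R) = (R² + R*R) + 86/9 = (R² + R²) + 86/9 = 2*R² + 86/9 = 86/9 + 2*R²)
K(-890, 888)/f(D) = -702/(86/9 + 2*(-620)²) = -702/(86/9 + 2*384400) = -702/(86/9 + 768800) = -702/6919286/9 = -702*9/6919286 = -3159/3459643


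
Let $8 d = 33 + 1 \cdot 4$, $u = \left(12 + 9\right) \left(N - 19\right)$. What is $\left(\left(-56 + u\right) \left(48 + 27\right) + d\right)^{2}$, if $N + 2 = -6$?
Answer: $\frac{139698780169}{64} \approx 2.1828 \cdot 10^{9}$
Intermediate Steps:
$N = -8$ ($N = -2 - 6 = -8$)
$u = -567$ ($u = \left(12 + 9\right) \left(-8 - 19\right) = 21 \left(-27\right) = -567$)
$d = \frac{37}{8}$ ($d = \frac{33 + 1 \cdot 4}{8} = \frac{33 + 4}{8} = \frac{1}{8} \cdot 37 = \frac{37}{8} \approx 4.625$)
$\left(\left(-56 + u\right) \left(48 + 27\right) + d\right)^{2} = \left(\left(-56 - 567\right) \left(48 + 27\right) + \frac{37}{8}\right)^{2} = \left(\left(-623\right) 75 + \frac{37}{8}\right)^{2} = \left(-46725 + \frac{37}{8}\right)^{2} = \left(- \frac{373763}{8}\right)^{2} = \frac{139698780169}{64}$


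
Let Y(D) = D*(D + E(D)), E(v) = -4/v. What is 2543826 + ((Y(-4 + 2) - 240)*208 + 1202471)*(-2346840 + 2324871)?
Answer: -25317849093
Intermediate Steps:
Y(D) = D*(D - 4/D)
2543826 + ((Y(-4 + 2) - 240)*208 + 1202471)*(-2346840 + 2324871) = 2543826 + (((-4 + (-4 + 2)²) - 240)*208 + 1202471)*(-2346840 + 2324871) = 2543826 + (((-4 + (-2)²) - 240)*208 + 1202471)*(-21969) = 2543826 + (((-4 + 4) - 240)*208 + 1202471)*(-21969) = 2543826 + ((0 - 240)*208 + 1202471)*(-21969) = 2543826 + (-240*208 + 1202471)*(-21969) = 2543826 + (-49920 + 1202471)*(-21969) = 2543826 + 1152551*(-21969) = 2543826 - 25320392919 = -25317849093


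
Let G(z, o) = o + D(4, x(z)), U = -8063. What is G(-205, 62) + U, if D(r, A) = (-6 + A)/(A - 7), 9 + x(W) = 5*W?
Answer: -8328001/1041 ≈ -8000.0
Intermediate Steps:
x(W) = -9 + 5*W
D(r, A) = (-6 + A)/(-7 + A)
G(z, o) = o + (-15 + 5*z)/(-16 + 5*z) (G(z, o) = o + (-6 + (-9 + 5*z))/(-7 + (-9 + 5*z)) = o + (-15 + 5*z)/(-16 + 5*z))
G(-205, 62) + U = (-15 + 5*(-205) + 62*(-16 + 5*(-205)))/(-16 + 5*(-205)) - 8063 = (-15 - 1025 + 62*(-16 - 1025))/(-16 - 1025) - 8063 = (-15 - 1025 + 62*(-1041))/(-1041) - 8063 = -(-15 - 1025 - 64542)/1041 - 8063 = -1/1041*(-65582) - 8063 = 65582/1041 - 8063 = -8328001/1041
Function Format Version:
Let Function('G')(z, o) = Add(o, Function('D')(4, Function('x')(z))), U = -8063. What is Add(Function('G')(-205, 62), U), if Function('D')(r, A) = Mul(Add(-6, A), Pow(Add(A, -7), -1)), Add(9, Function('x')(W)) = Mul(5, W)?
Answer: Rational(-8328001, 1041) ≈ -8000.0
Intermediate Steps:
Function('x')(W) = Add(-9, Mul(5, W))
Function('D')(r, A) = Mul(Pow(Add(-7, A), -1), Add(-6, A)) (Function('D')(r, A) = Mul(Add(-6, A), Pow(Add(-7, A), -1)) = Mul(Pow(Add(-7, A), -1), Add(-6, A)))
Function('G')(z, o) = Add(o, Mul(Pow(Add(-16, Mul(5, z)), -1), Add(-15, Mul(5, z)))) (Function('G')(z, o) = Add(o, Mul(Pow(Add(-7, Add(-9, Mul(5, z))), -1), Add(-6, Add(-9, Mul(5, z))))) = Add(o, Mul(Pow(Add(-16, Mul(5, z)), -1), Add(-15, Mul(5, z)))))
Add(Function('G')(-205, 62), U) = Add(Mul(Pow(Add(-16, Mul(5, -205)), -1), Add(-15, Mul(5, -205), Mul(62, Add(-16, Mul(5, -205))))), -8063) = Add(Mul(Pow(Add(-16, -1025), -1), Add(-15, -1025, Mul(62, Add(-16, -1025)))), -8063) = Add(Mul(Pow(-1041, -1), Add(-15, -1025, Mul(62, -1041))), -8063) = Add(Mul(Rational(-1, 1041), Add(-15, -1025, -64542)), -8063) = Add(Mul(Rational(-1, 1041), -65582), -8063) = Add(Rational(65582, 1041), -8063) = Rational(-8328001, 1041)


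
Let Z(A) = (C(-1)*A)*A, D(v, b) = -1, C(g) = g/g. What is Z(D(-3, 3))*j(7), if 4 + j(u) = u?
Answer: 3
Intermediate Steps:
j(u) = -4 + u
C(g) = 1
Z(A) = A² (Z(A) = (1*A)*A = A*A = A²)
Z(D(-3, 3))*j(7) = (-1)²*(-4 + 7) = 1*3 = 3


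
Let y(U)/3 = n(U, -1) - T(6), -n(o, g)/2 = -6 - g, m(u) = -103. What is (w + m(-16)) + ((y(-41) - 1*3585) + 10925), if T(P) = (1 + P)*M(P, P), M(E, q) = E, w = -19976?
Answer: -12835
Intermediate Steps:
n(o, g) = 12 + 2*g (n(o, g) = -2*(-6 - g) = 12 + 2*g)
T(P) = P*(1 + P) (T(P) = (1 + P)*P = P*(1 + P))
y(U) = -96 (y(U) = 3*((12 + 2*(-1)) - 6*(1 + 6)) = 3*((12 - 2) - 6*7) = 3*(10 - 1*42) = 3*(10 - 42) = 3*(-32) = -96)
(w + m(-16)) + ((y(-41) - 1*3585) + 10925) = (-19976 - 103) + ((-96 - 1*3585) + 10925) = -20079 + ((-96 - 3585) + 10925) = -20079 + (-3681 + 10925) = -20079 + 7244 = -12835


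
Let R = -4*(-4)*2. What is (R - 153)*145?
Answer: -17545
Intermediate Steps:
R = 32 (R = 16*2 = 32)
(R - 153)*145 = (32 - 153)*145 = -121*145 = -17545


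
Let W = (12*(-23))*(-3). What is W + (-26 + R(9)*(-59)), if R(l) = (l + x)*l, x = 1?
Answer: -4508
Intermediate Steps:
R(l) = l*(1 + l) (R(l) = (l + 1)*l = (1 + l)*l = l*(1 + l))
W = 828 (W = -276*(-3) = 828)
W + (-26 + R(9)*(-59)) = 828 + (-26 + (9*(1 + 9))*(-59)) = 828 + (-26 + (9*10)*(-59)) = 828 + (-26 + 90*(-59)) = 828 + (-26 - 5310) = 828 - 5336 = -4508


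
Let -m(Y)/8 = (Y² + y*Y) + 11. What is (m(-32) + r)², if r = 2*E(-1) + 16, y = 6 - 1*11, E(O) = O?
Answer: 91126116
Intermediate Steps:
y = -5 (y = 6 - 11 = -5)
m(Y) = -88 - 8*Y² + 40*Y (m(Y) = -8*((Y² - 5*Y) + 11) = -8*(11 + Y² - 5*Y) = -88 - 8*Y² + 40*Y)
r = 14 (r = 2*(-1) + 16 = -2 + 16 = 14)
(m(-32) + r)² = ((-88 - 8*(-32)² + 40*(-32)) + 14)² = ((-88 - 8*1024 - 1280) + 14)² = ((-88 - 8192 - 1280) + 14)² = (-9560 + 14)² = (-9546)² = 91126116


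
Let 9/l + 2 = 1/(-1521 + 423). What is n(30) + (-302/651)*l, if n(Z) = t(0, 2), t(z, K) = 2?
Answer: 1948286/476749 ≈ 4.0866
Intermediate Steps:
n(Z) = 2
l = -9882/2197 (l = 9/(-2 + 1/(-1521 + 423)) = 9/(-2 + 1/(-1098)) = 9/(-2 - 1/1098) = 9/(-2197/1098) = 9*(-1098/2197) = -9882/2197 ≈ -4.4980)
n(30) + (-302/651)*l = 2 - 302/651*(-9882/2197) = 2 + 994788/476749 = 1948286/476749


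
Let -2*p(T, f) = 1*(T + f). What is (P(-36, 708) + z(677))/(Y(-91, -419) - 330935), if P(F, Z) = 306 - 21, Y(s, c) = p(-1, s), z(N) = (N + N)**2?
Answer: -1833601/330889 ≈ -5.5414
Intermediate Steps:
p(T, f) = -T/2 - f/2 (p(T, f) = -(T + f)/2 = -T/2 - f/2)
z(N) = 4*N**2 (z(N) = (2*N)**2 = 4*N**2)
Y(s, c) = 1/2 - s/2 (Y(s, c) = -1/2*(-1) - s/2 = 1/2 - s/2)
P(F, Z) = 285
(P(-36, 708) + z(677))/(Y(-91, -419) - 330935) = (285 + 4*677**2)/((1/2 - 1/2*(-91)) - 330935) = (285 + 4*458329)/((1/2 + 91/2) - 330935) = (285 + 1833316)/(46 - 330935) = 1833601/(-330889) = 1833601*(-1/330889) = -1833601/330889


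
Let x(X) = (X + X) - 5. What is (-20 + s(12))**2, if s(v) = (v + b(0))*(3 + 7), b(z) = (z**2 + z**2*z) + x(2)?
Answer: 8100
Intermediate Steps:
x(X) = -5 + 2*X (x(X) = 2*X - 5 = -5 + 2*X)
b(z) = -1 + z**2 + z**3 (b(z) = (z**2 + z**2*z) + (-5 + 2*2) = (z**2 + z**3) + (-5 + 4) = (z**2 + z**3) - 1 = -1 + z**2 + z**3)
s(v) = -10 + 10*v (s(v) = (v + (-1 + 0**2 + 0**3))*(3 + 7) = (v + (-1 + 0 + 0))*10 = (v - 1)*10 = (-1 + v)*10 = -10 + 10*v)
(-20 + s(12))**2 = (-20 + (-10 + 10*12))**2 = (-20 + (-10 + 120))**2 = (-20 + 110)**2 = 90**2 = 8100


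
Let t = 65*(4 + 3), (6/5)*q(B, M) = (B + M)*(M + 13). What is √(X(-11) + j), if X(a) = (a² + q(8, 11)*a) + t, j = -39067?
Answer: I*√42671 ≈ 206.57*I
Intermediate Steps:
q(B, M) = 5*(13 + M)*(B + M)/6 (q(B, M) = 5*((B + M)*(M + 13))/6 = 5*((B + M)*(13 + M))/6 = 5*((13 + M)*(B + M))/6 = 5*(13 + M)*(B + M)/6)
t = 455 (t = 65*7 = 455)
X(a) = 455 + a² + 380*a (X(a) = (a² + ((⅚)*11² + (65/6)*8 + (65/6)*11 + (⅚)*8*11)*a) + 455 = (a² + ((⅚)*121 + 260/3 + 715/6 + 220/3)*a) + 455 = (a² + (605/6 + 260/3 + 715/6 + 220/3)*a) + 455 = (a² + 380*a) + 455 = 455 + a² + 380*a)
√(X(-11) + j) = √((455 + (-11)² + 380*(-11)) - 39067) = √((455 + 121 - 4180) - 39067) = √(-3604 - 39067) = √(-42671) = I*√42671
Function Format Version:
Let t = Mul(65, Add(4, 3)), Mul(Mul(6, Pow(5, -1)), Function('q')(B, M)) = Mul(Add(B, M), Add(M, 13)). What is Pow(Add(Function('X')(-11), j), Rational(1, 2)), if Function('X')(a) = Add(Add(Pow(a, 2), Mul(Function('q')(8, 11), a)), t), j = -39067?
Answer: Mul(I, Pow(42671, Rational(1, 2))) ≈ Mul(206.57, I)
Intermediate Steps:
Function('q')(B, M) = Mul(Rational(5, 6), Add(13, M), Add(B, M)) (Function('q')(B, M) = Mul(Rational(5, 6), Mul(Add(B, M), Add(M, 13))) = Mul(Rational(5, 6), Mul(Add(B, M), Add(13, M))) = Mul(Rational(5, 6), Mul(Add(13, M), Add(B, M))) = Mul(Rational(5, 6), Add(13, M), Add(B, M)))
t = 455 (t = Mul(65, 7) = 455)
Function('X')(a) = Add(455, Pow(a, 2), Mul(380, a)) (Function('X')(a) = Add(Add(Pow(a, 2), Mul(Add(Mul(Rational(5, 6), Pow(11, 2)), Mul(Rational(65, 6), 8), Mul(Rational(65, 6), 11), Mul(Rational(5, 6), 8, 11)), a)), 455) = Add(Add(Pow(a, 2), Mul(Add(Mul(Rational(5, 6), 121), Rational(260, 3), Rational(715, 6), Rational(220, 3)), a)), 455) = Add(Add(Pow(a, 2), Mul(Add(Rational(605, 6), Rational(260, 3), Rational(715, 6), Rational(220, 3)), a)), 455) = Add(Add(Pow(a, 2), Mul(380, a)), 455) = Add(455, Pow(a, 2), Mul(380, a)))
Pow(Add(Function('X')(-11), j), Rational(1, 2)) = Pow(Add(Add(455, Pow(-11, 2), Mul(380, -11)), -39067), Rational(1, 2)) = Pow(Add(Add(455, 121, -4180), -39067), Rational(1, 2)) = Pow(Add(-3604, -39067), Rational(1, 2)) = Pow(-42671, Rational(1, 2)) = Mul(I, Pow(42671, Rational(1, 2)))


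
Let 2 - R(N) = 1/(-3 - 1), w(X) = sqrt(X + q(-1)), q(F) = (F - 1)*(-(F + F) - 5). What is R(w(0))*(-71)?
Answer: -639/4 ≈ -159.75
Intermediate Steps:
q(F) = (-1 + F)*(-5 - 2*F) (q(F) = (-1 + F)*(-2*F - 5) = (-1 + F)*(-5 - 2*F))
w(X) = sqrt(6 + X) (w(X) = sqrt(X + (5 - 3*(-1) - 2*(-1)**2)) = sqrt(X + (5 + 3 - 2*1)) = sqrt(X + (5 + 3 - 2)) = sqrt(X + 6) = sqrt(6 + X))
R(N) = 9/4 (R(N) = 2 - 1/(-3 - 1) = 2 - 1/(-4) = 2 - 1*(-1/4) = 2 + 1/4 = 9/4)
R(w(0))*(-71) = (9/4)*(-71) = -639/4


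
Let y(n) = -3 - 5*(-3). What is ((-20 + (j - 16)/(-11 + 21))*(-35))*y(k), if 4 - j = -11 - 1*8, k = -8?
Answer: 8106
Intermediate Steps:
j = 23 (j = 4 - (-11 - 1*8) = 4 - (-11 - 8) = 4 - 1*(-19) = 4 + 19 = 23)
y(n) = 12 (y(n) = -3 + 15 = 12)
((-20 + (j - 16)/(-11 + 21))*(-35))*y(k) = ((-20 + (23 - 16)/(-11 + 21))*(-35))*12 = ((-20 + 7/10)*(-35))*12 = -193/10*(-35)*12 = (1351/2)*12 = 8106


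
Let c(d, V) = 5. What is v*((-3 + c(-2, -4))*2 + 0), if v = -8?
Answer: -32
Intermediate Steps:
v*((-3 + c(-2, -4))*2 + 0) = -8*((-3 + 5)*2 + 0) = -8*(2*2 + 0) = -8*(4 + 0) = -8*4 = -32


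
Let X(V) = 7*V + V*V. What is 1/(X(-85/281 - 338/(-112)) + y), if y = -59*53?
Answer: -247621696/767780591143 ≈ -0.00032252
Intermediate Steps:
X(V) = V**2 + 7*V (X(V) = 7*V + V**2 = V**2 + 7*V)
y = -3127
1/(X(-85/281 - 338/(-112)) + y) = 1/((-85/281 - 338/(-112))*(7 + (-85/281 - 338/(-112))) - 3127) = 1/((-85*1/281 - 338*(-1/112))*(7 + (-85*1/281 - 338*(-1/112))) - 3127) = 1/((-85/281 + 169/56)*(7 + (-85/281 + 169/56)) - 3127) = 1/(42729*(7 + 42729/15736)/15736 - 3127) = 1/((42729/15736)*(152881/15736) - 3127) = 1/(6532452249/247621696 - 3127) = 1/(-767780591143/247621696) = -247621696/767780591143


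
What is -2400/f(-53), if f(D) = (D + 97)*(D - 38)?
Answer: 600/1001 ≈ 0.59940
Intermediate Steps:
f(D) = (-38 + D)*(97 + D) (f(D) = (97 + D)*(-38 + D) = (-38 + D)*(97 + D))
-2400/f(-53) = -2400/(-3686 + (-53)² + 59*(-53)) = -2400/(-3686 + 2809 - 3127) = -2400/(-4004) = -2400*(-1/4004) = 600/1001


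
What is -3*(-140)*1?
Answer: 420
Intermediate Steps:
-3*(-140)*1 = 420*1 = 420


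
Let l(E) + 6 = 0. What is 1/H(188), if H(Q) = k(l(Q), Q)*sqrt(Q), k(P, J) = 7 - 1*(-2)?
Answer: sqrt(47)/846 ≈ 0.0081036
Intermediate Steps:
l(E) = -6 (l(E) = -6 + 0 = -6)
k(P, J) = 9 (k(P, J) = 7 + 2 = 9)
H(Q) = 9*sqrt(Q)
1/H(188) = 1/(9*sqrt(188)) = 1/(9*(2*sqrt(47))) = 1/(18*sqrt(47)) = sqrt(47)/846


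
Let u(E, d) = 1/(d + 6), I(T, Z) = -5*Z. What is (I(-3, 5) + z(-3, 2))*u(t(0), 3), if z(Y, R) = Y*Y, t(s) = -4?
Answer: -16/9 ≈ -1.7778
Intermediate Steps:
z(Y, R) = Y²
u(E, d) = 1/(6 + d)
(I(-3, 5) + z(-3, 2))*u(t(0), 3) = (-5*5 + (-3)²)/(6 + 3) = (-25 + 9)/9 = -16*⅑ = -16/9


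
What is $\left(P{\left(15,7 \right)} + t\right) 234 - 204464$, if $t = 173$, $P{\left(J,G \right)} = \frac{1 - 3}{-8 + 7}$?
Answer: $-163514$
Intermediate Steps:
$P{\left(J,G \right)} = 2$ ($P{\left(J,G \right)} = - \frac{2}{-1} = \left(-2\right) \left(-1\right) = 2$)
$\left(P{\left(15,7 \right)} + t\right) 234 - 204464 = \left(2 + 173\right) 234 - 204464 = 175 \cdot 234 - 204464 = 40950 - 204464 = -163514$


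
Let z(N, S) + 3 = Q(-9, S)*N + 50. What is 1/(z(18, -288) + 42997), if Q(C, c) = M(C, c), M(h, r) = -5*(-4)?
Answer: 1/43404 ≈ 2.3039e-5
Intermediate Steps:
M(h, r) = 20
Q(C, c) = 20
z(N, S) = 47 + 20*N (z(N, S) = -3 + (20*N + 50) = -3 + (50 + 20*N) = 47 + 20*N)
1/(z(18, -288) + 42997) = 1/((47 + 20*18) + 42997) = 1/((47 + 360) + 42997) = 1/(407 + 42997) = 1/43404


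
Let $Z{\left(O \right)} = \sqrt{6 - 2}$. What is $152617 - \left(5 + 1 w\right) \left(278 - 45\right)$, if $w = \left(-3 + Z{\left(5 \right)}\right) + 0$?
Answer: $151685$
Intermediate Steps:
$Z{\left(O \right)} = 2$ ($Z{\left(O \right)} = \sqrt{4} = 2$)
$w = -1$ ($w = \left(-3 + 2\right) + 0 = -1 + 0 = -1$)
$152617 - \left(5 + 1 w\right) \left(278 - 45\right) = 152617 - \left(5 + 1 \left(-1\right)\right) \left(278 - 45\right) = 152617 - \left(5 - 1\right) \left(278 - 45\right) = 152617 - 4 \cdot 233 = 152617 - 932 = 151685$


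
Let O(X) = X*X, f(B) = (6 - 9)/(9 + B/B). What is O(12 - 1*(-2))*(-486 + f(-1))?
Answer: -476574/5 ≈ -95315.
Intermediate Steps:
f(B) = -3/10 (f(B) = -3/(9 + 1) = -3/10)
O(X) = X²
O(12 - 1*(-2))*(-486 + f(-1)) = (12 - 1*(-2))²*(-486 - 3/10) = (12 + 2)²*(-4863/10) = 14²*(-4863/10) = 196*(-4863/10) = -476574/5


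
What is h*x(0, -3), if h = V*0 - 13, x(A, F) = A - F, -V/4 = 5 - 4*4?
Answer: -39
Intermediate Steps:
V = 44 (V = -4*(5 - 4*4) = -4*(5 - 16) = -4*(-11) = 44)
h = -13 (h = 44*0 - 13 = 0 - 13 = -13)
h*x(0, -3) = -13*(0 - 1*(-3)) = -13*(0 + 3) = -13*3 = -39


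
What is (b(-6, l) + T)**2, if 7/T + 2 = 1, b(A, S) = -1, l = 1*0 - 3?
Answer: 64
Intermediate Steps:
l = -3 (l = 0 - 3 = -3)
T = -7 (T = 7/(-2 + 1) = 7/(-1) = 7*(-1) = -7)
(b(-6, l) + T)**2 = (-1 - 7)**2 = (-8)**2 = 64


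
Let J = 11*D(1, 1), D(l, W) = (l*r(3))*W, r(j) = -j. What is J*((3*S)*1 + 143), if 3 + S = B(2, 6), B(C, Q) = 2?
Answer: -4620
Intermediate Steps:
D(l, W) = -3*W*l (D(l, W) = (l*(-1*3))*W = (l*(-3))*W = (-3*l)*W = -3*W*l)
S = -1 (S = -3 + 2 = -1)
J = -33 (J = 11*(-3*1*1) = 11*(-3) = -33)
J*((3*S)*1 + 143) = -33*((3*(-1))*1 + 143) = -33*(-3*1 + 143) = -33*(-3 + 143) = -33*140 = -4620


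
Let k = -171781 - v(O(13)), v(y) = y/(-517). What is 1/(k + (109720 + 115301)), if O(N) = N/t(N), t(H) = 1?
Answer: 517/27525093 ≈ 1.8783e-5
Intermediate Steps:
O(N) = N (O(N) = N/1 = N*1 = N)
v(y) = -y/517 (v(y) = y*(-1/517) = -y/517)
k = -88810764/517 (k = -171781 - (-1)*13/517 = -171781 - 1*(-13/517) = -171781 + 13/517 = -88810764/517 ≈ -1.7178e+5)
1/(k + (109720 + 115301)) = 1/(-88810764/517 + (109720 + 115301)) = 1/(-88810764/517 + 225021) = 1/(27525093/517) = 517/27525093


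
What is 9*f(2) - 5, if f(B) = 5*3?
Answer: 130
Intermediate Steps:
f(B) = 15
9*f(2) - 5 = 9*15 - 5 = 135 - 5 = 130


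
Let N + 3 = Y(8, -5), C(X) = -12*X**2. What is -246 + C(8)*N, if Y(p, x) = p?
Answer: -4086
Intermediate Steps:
N = 5 (N = -3 + 8 = 5)
-246 + C(8)*N = -246 - 12*8**2*5 = -246 - 12*64*5 = -246 - 768*5 = -246 - 3840 = -4086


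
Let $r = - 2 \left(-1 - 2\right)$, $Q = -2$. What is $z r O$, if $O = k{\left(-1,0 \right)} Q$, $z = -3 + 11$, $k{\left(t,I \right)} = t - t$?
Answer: $0$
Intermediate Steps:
$r = 6$ ($r = \left(-2\right) \left(-3\right) = 6$)
$k{\left(t,I \right)} = 0$
$z = 8$
$O = 0$ ($O = 0 \left(-2\right) = 0$)
$z r O = 8 \cdot 6 \cdot 0 = 48 \cdot 0 = 0$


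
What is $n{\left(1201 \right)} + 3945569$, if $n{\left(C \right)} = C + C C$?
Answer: $5389171$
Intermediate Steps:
$n{\left(C \right)} = C + C^{2}$
$n{\left(1201 \right)} + 3945569 = 1201 \left(1 + 1201\right) + 3945569 = 1201 \cdot 1202 + 3945569 = 1443602 + 3945569 = 5389171$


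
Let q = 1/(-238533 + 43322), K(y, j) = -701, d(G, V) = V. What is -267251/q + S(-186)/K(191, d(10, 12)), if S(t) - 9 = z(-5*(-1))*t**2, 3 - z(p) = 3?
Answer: 36571404807652/701 ≈ 5.2170e+10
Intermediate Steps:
z(p) = 0 (z(p) = 3 - 1*3 = 3 - 3 = 0)
q = -1/195211 (q = 1/(-195211) = -1/195211 ≈ -5.1227e-6)
S(t) = 9 (S(t) = 9 + 0*t**2 = 9 + 0 = 9)
-267251/q + S(-186)/K(191, d(10, 12)) = -267251/(-1/195211) + 9/(-701) = -267251*(-195211) + 9*(-1/701) = 52170334961 - 9/701 = 36571404807652/701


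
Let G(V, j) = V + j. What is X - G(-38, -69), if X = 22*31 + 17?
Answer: 806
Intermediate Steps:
X = 699 (X = 682 + 17 = 699)
X - G(-38, -69) = 699 - (-38 - 69) = 699 - 1*(-107) = 699 + 107 = 806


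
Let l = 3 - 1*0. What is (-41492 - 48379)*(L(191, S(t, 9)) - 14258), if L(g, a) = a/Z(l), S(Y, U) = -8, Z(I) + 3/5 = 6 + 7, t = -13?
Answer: 39724599678/31 ≈ 1.2814e+9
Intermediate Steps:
l = 3 (l = 3 + 0 = 3)
Z(I) = 62/5 (Z(I) = -3/5 + (6 + 7) = -3/5 + 13 = 62/5)
L(g, a) = 5*a/62 (L(g, a) = a/(62/5) = a*(5/62) = 5*a/62)
(-41492 - 48379)*(L(191, S(t, 9)) - 14258) = (-41492 - 48379)*((5/62)*(-8) - 14258) = -89871*(-20/31 - 14258) = -89871*(-442018/31) = 39724599678/31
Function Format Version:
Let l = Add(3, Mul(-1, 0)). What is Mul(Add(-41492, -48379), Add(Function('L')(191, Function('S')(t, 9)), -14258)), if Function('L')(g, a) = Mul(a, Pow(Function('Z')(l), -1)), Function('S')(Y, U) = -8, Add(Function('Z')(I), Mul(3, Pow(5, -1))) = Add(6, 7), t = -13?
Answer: Rational(39724599678, 31) ≈ 1.2814e+9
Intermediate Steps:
l = 3 (l = Add(3, 0) = 3)
Function('Z')(I) = Rational(62, 5) (Function('Z')(I) = Add(Rational(-3, 5), Add(6, 7)) = Add(Rational(-3, 5), 13) = Rational(62, 5))
Function('L')(g, a) = Mul(Rational(5, 62), a) (Function('L')(g, a) = Mul(a, Pow(Rational(62, 5), -1)) = Mul(a, Rational(5, 62)) = Mul(Rational(5, 62), a))
Mul(Add(-41492, -48379), Add(Function('L')(191, Function('S')(t, 9)), -14258)) = Mul(Add(-41492, -48379), Add(Mul(Rational(5, 62), -8), -14258)) = Mul(-89871, Add(Rational(-20, 31), -14258)) = Mul(-89871, Rational(-442018, 31)) = Rational(39724599678, 31)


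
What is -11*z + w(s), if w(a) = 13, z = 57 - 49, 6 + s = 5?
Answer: -75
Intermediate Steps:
s = -1 (s = -6 + 5 = -1)
z = 8
-11*z + w(s) = -11*8 + 13 = -88 + 13 = -75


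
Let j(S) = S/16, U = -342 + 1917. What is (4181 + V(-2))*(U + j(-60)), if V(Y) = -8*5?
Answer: 26026185/4 ≈ 6.5065e+6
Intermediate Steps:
U = 1575
j(S) = S/16 (j(S) = S*(1/16) = S/16)
V(Y) = -40
(4181 + V(-2))*(U + j(-60)) = (4181 - 40)*(1575 + (1/16)*(-60)) = 4141*(1575 - 15/4) = 4141*(6285/4) = 26026185/4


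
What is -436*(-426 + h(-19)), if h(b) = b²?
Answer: 28340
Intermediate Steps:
-436*(-426 + h(-19)) = -436*(-426 + (-19)²) = -436*(-426 + 361) = -436*(-65) = -1*(-28340) = 28340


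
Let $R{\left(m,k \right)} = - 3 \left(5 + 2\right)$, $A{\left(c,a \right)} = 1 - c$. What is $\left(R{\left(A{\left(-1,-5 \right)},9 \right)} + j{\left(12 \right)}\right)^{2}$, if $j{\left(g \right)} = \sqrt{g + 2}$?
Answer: $\left(21 - \sqrt{14}\right)^{2} \approx 297.85$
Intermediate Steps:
$R{\left(m,k \right)} = -21$ ($R{\left(m,k \right)} = \left(-3\right) 7 = -21$)
$j{\left(g \right)} = \sqrt{2 + g}$
$\left(R{\left(A{\left(-1,-5 \right)},9 \right)} + j{\left(12 \right)}\right)^{2} = \left(-21 + \sqrt{2 + 12}\right)^{2} = \left(-21 + \sqrt{14}\right)^{2}$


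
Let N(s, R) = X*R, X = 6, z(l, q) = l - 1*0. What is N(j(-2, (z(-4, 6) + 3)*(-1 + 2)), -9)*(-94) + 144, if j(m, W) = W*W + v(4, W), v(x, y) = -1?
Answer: 5220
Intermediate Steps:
z(l, q) = l (z(l, q) = l + 0 = l)
j(m, W) = -1 + W**2 (j(m, W) = W*W - 1 = W**2 - 1 = -1 + W**2)
N(s, R) = 6*R
N(j(-2, (z(-4, 6) + 3)*(-1 + 2)), -9)*(-94) + 144 = (6*(-9))*(-94) + 144 = -54*(-94) + 144 = 5076 + 144 = 5220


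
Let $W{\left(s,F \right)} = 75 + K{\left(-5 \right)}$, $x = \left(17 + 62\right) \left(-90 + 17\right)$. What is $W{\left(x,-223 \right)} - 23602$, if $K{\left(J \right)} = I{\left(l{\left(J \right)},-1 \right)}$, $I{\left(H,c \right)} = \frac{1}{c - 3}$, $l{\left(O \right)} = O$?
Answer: $- \frac{94109}{4} \approx -23527.0$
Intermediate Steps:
$x = -5767$ ($x = 79 \left(-73\right) = -5767$)
$I{\left(H,c \right)} = \frac{1}{-3 + c}$
$K{\left(J \right)} = - \frac{1}{4}$ ($K{\left(J \right)} = \frac{1}{-3 - 1} = \frac{1}{-4} = - \frac{1}{4}$)
$W{\left(s,F \right)} = \frac{299}{4}$ ($W{\left(s,F \right)} = 75 - \frac{1}{4} = \frac{299}{4}$)
$W{\left(x,-223 \right)} - 23602 = \frac{299}{4} - 23602 = - \frac{94109}{4}$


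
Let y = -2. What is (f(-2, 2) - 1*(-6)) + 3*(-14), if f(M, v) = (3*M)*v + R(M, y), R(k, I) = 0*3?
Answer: -48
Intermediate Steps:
R(k, I) = 0
f(M, v) = 3*M*v (f(M, v) = (3*M)*v + 0 = 3*M*v + 0 = 3*M*v)
(f(-2, 2) - 1*(-6)) + 3*(-14) = (3*(-2)*2 - 1*(-6)) + 3*(-14) = (-12 + 6) - 42 = -6 - 42 = -48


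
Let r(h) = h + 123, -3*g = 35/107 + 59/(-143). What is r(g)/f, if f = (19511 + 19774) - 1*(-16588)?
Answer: 1882459/854912773 ≈ 0.0022019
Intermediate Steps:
g = 436/15301 (g = -(35/107 + 59/(-143))/3 = -(35*(1/107) + 59*(-1/143))/3 = -(35/107 - 59/143)/3 = -1/3*(-1308/15301) = 436/15301 ≈ 0.028495)
f = 55873 (f = 39285 + 16588 = 55873)
r(h) = 123 + h
r(g)/f = (123 + 436/15301)/55873 = (1882459/15301)*(1/55873) = 1882459/854912773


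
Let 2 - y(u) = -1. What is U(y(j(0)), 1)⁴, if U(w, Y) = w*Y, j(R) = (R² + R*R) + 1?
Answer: 81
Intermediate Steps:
j(R) = 1 + 2*R² (j(R) = (R² + R²) + 1 = 2*R² + 1 = 1 + 2*R²)
y(u) = 3 (y(u) = 2 - 1*(-1) = 2 + 1 = 3)
U(w, Y) = Y*w
U(y(j(0)), 1)⁴ = (1*3)⁴ = 3⁴ = 81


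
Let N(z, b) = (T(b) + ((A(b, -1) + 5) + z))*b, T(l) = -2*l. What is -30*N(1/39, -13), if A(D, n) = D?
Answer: 7030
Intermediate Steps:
N(z, b) = b*(5 + z - b) (N(z, b) = (-2*b + ((b + 5) + z))*b = (-2*b + ((5 + b) + z))*b = (-2*b + (5 + b + z))*b = (5 + z - b)*b = b*(5 + z - b))
-30*N(1/39, -13) = -(-390)*(5 + 1/39 - 1*(-13)) = -(-390)*(5 + 1/39 + 13) = -(-390)*703/39 = -30*(-703/3) = 7030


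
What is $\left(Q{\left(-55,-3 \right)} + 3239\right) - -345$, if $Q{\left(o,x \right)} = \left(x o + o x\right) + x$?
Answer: $3911$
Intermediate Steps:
$Q{\left(o,x \right)} = x + 2 o x$ ($Q{\left(o,x \right)} = \left(o x + o x\right) + x = 2 o x + x = x + 2 o x$)
$\left(Q{\left(-55,-3 \right)} + 3239\right) - -345 = \left(- 3 \left(1 + 2 \left(-55\right)\right) + 3239\right) - -345 = \left(- 3 \left(1 - 110\right) + 3239\right) + \left(357 - 12\right) = \left(\left(-3\right) \left(-109\right) + 3239\right) + 345 = \left(327 + 3239\right) + 345 = 3566 + 345 = 3911$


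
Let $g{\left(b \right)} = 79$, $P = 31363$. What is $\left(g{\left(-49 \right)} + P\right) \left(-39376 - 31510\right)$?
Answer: $-2228797612$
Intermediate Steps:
$\left(g{\left(-49 \right)} + P\right) \left(-39376 - 31510\right) = \left(79 + 31363\right) \left(-39376 - 31510\right) = 31442 \left(-70886\right) = -2228797612$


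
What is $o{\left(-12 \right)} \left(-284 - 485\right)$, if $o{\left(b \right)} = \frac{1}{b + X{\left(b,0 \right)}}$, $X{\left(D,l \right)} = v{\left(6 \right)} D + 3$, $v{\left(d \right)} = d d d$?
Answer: $\frac{769}{2601} \approx 0.29566$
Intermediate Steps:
$v{\left(d \right)} = d^{3}$ ($v{\left(d \right)} = d^{2} d = d^{3}$)
$X{\left(D,l \right)} = 3 + 216 D$ ($X{\left(D,l \right)} = 6^{3} D + 3 = 216 D + 3 = 3 + 216 D$)
$o{\left(b \right)} = \frac{1}{3 + 217 b}$ ($o{\left(b \right)} = \frac{1}{b + \left(3 + 216 b\right)} = \frac{1}{3 + 217 b}$)
$o{\left(-12 \right)} \left(-284 - 485\right) = \frac{-284 - 485}{3 + 217 \left(-12\right)} = \frac{1}{3 - 2604} \left(-769\right) = \frac{1}{-2601} \left(-769\right) = \left(- \frac{1}{2601}\right) \left(-769\right) = \frac{769}{2601}$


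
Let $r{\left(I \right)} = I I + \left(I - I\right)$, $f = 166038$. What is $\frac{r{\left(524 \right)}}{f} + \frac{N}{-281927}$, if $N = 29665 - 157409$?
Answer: $\frac{49310373112}{23405297613} \approx 2.1068$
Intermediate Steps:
$N = -127744$ ($N = 29665 - 157409 = -127744$)
$r{\left(I \right)} = I^{2}$ ($r{\left(I \right)} = I^{2} + 0 = I^{2}$)
$\frac{r{\left(524 \right)}}{f} + \frac{N}{-281927} = \frac{524^{2}}{166038} - \frac{127744}{-281927} = 274576 \cdot \frac{1}{166038} - - \frac{127744}{281927} = \frac{137288}{83019} + \frac{127744}{281927} = \frac{49310373112}{23405297613}$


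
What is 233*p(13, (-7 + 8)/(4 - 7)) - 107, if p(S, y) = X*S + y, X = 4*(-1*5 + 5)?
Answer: -554/3 ≈ -184.67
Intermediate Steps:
X = 0 (X = 4*(-5 + 5) = 4*0 = 0)
p(S, y) = y (p(S, y) = 0*S + y = 0 + y = y)
233*p(13, (-7 + 8)/(4 - 7)) - 107 = 233*((-7 + 8)/(4 - 7)) - 107 = 233*(1/(-3)) - 107 = 233*(1*(-1/3)) - 107 = 233*(-1/3) - 107 = -233/3 - 107 = -554/3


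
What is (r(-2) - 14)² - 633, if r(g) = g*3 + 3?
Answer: -344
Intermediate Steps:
r(g) = 3 + 3*g (r(g) = 3*g + 3 = 3 + 3*g)
(r(-2) - 14)² - 633 = ((3 + 3*(-2)) - 14)² - 633 = ((3 - 6) - 14)² - 633 = (-3 - 14)² - 633 = (-17)² - 633 = 289 - 633 = -344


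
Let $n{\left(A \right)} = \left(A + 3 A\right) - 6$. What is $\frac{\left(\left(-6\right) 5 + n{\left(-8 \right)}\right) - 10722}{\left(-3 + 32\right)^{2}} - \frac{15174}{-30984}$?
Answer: $- \frac{53592671}{4342924} \approx -12.34$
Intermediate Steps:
$n{\left(A \right)} = -6 + 4 A$ ($n{\left(A \right)} = 4 A - 6 = -6 + 4 A$)
$\frac{\left(\left(-6\right) 5 + n{\left(-8 \right)}\right) - 10722}{\left(-3 + 32\right)^{2}} - \frac{15174}{-30984} = \frac{\left(\left(-6\right) 5 + \left(-6 + 4 \left(-8\right)\right)\right) - 10722}{\left(-3 + 32\right)^{2}} - \frac{15174}{-30984} = \frac{\left(-30 - 38\right) - 10722}{29^{2}} - - \frac{2529}{5164} = \frac{\left(-30 - 38\right) - 10722}{841} + \frac{2529}{5164} = \left(-68 - 10722\right) \frac{1}{841} + \frac{2529}{5164} = \left(-10790\right) \frac{1}{841} + \frac{2529}{5164} = - \frac{10790}{841} + \frac{2529}{5164} = - \frac{53592671}{4342924}$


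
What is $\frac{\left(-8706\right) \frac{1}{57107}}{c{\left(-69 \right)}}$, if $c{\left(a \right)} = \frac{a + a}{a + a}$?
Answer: $- \frac{8706}{57107} \approx -0.15245$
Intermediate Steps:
$c{\left(a \right)} = 1$ ($c{\left(a \right)} = \frac{2 a}{2 a} = 2 a \frac{1}{2 a} = 1$)
$\frac{\left(-8706\right) \frac{1}{57107}}{c{\left(-69 \right)}} = \frac{\left(-8706\right) \frac{1}{57107}}{1} = \left(-8706\right) \frac{1}{57107} \cdot 1 = \left(- \frac{8706}{57107}\right) 1 = - \frac{8706}{57107}$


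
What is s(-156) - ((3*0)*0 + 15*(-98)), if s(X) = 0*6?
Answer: 1470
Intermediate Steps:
s(X) = 0
s(-156) - ((3*0)*0 + 15*(-98)) = 0 - ((3*0)*0 + 15*(-98)) = 0 - (0*0 - 1470) = 0 - (0 - 1470) = 0 - 1*(-1470) = 0 + 1470 = 1470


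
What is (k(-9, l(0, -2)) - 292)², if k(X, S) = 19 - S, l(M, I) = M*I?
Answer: 74529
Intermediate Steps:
l(M, I) = I*M
(k(-9, l(0, -2)) - 292)² = ((19 - (-2)*0) - 292)² = ((19 - 1*0) - 292)² = ((19 + 0) - 292)² = (19 - 292)² = (-273)² = 74529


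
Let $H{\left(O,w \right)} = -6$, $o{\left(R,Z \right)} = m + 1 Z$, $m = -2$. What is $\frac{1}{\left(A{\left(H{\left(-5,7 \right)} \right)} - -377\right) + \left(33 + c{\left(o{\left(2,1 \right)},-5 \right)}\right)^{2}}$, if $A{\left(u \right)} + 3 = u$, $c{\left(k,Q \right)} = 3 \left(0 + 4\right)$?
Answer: $\frac{1}{2393} \approx 0.00041789$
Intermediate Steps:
$o{\left(R,Z \right)} = -2 + Z$ ($o{\left(R,Z \right)} = -2 + 1 Z = -2 + Z$)
$c{\left(k,Q \right)} = 12$ ($c{\left(k,Q \right)} = 3 \cdot 4 = 12$)
$A{\left(u \right)} = -3 + u$
$\frac{1}{\left(A{\left(H{\left(-5,7 \right)} \right)} - -377\right) + \left(33 + c{\left(o{\left(2,1 \right)},-5 \right)}\right)^{2}} = \frac{1}{\left(\left(-3 - 6\right) - -377\right) + \left(33 + 12\right)^{2}} = \frac{1}{\left(-9 + 377\right) + 45^{2}} = \frac{1}{368 + 2025} = \frac{1}{2393}$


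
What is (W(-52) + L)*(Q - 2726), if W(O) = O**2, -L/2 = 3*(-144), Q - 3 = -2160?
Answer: -17422544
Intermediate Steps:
Q = -2157 (Q = 3 - 2160 = -2157)
L = 864 (L = -6*(-144) = -2*(-432) = 864)
(W(-52) + L)*(Q - 2726) = ((-52)**2 + 864)*(-2157 - 2726) = (2704 + 864)*(-4883) = 3568*(-4883) = -17422544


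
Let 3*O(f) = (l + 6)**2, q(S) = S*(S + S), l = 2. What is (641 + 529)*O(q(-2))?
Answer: 24960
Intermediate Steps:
q(S) = 2*S**2 (q(S) = S*(2*S) = 2*S**2)
O(f) = 64/3 (O(f) = (2 + 6)**2/3 = (1/3)*8**2 = (1/3)*64 = 64/3)
(641 + 529)*O(q(-2)) = (641 + 529)*(64/3) = 1170*(64/3) = 24960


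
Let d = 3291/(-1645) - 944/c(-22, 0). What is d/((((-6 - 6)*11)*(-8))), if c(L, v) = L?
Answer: 740239/19108320 ≈ 0.038739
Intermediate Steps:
d = 740239/18095 (d = 3291/(-1645) - 944/(-22) = 3291*(-1/1645) - 944*(-1/22) = -3291/1645 + 472/11 = 740239/18095 ≈ 40.909)
d/((((-6 - 6)*11)*(-8))) = 740239/(18095*((((-6 - 6)*11)*(-8)))) = 740239/(18095*((-12*11*(-8)))) = 740239/(18095*((-132*(-8)))) = (740239/18095)/1056 = (740239/18095)*(1/1056) = 740239/19108320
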